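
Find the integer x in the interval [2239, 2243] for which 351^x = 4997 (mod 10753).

2243

Compute 351^2239 mod 10753 = 10408, then multiply by 351 repeatedly:
  351^2239=10408  351^2240=7941  351^2241=2264  351^2242=9695  351^2243=4997
Found 4997 at exponent 2243.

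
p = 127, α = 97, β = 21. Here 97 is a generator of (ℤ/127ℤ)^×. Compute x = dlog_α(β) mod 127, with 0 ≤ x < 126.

Baby-step giant-step with m = ceil(sqrt(126)) = 12.
Baby table (97^j mod 127 for j=0..11):
  0:1  1:97  2:11  3:51  4:121  5:53  6:61  7:75
  8:36  9:63  10:15  11:58
Giant step factor: 97^(-12) ≡ 117 (mod 127).
Scan 21·117^i mod 127 for i = 0, 1, …:
  i=0: 21   i=1: 44   i=2: 68   i=3: 82
  i=4: 69   i=5: 72   i=6: 42   i=7: 88
  i=8: 9   i=9: 37   i=10: 11
Match at i=10, j=2: x = 10·12 + 2 = 122.

122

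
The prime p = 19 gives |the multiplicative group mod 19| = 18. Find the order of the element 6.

9

The order of 6 must divide p − 1 = 18 = 2 · 3^2.
Divisors: 1, 2, 3, 6, 9, 18.
Check each in increasing order: 6^1 ≡ 6;  6^2 ≡ 17;  6^3 ≡ 7;  6^6 ≡ 11;  6^9 ≡ 1.
Smallest exponent giving 1 is 9.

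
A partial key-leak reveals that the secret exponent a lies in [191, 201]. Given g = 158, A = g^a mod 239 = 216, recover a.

196

Compute 158^191 mod 239 = 156, then multiply by 158 repeatedly:
  158^191=156  158^192=31  158^193=118  158^194=2  158^195=77
  158^196=216
Found 216 at exponent 196.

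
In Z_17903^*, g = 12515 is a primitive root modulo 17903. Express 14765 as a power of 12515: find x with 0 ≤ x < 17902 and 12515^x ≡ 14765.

5384

Baby-step giant-step with m = ceil(sqrt(17902)) = 134.
Baby table (12515^j mod 17903 for j=0..133):
  0:1  1:12515  2:9781  3:6404  4:12232  5:12830  6:13346  7:8103
  8:6453  9:16765  10:8718  11:4888  12:16672  13:8518  14:8308  15:11899
  16:16734  17:14619  18:6028  19:15081  20:5289  21:4444  22:9942  23:16183
  24:11509  25:5500  26:13368  27:14888  28:6799  29:14429  30:9277  31:700
  32:5933  33:7754  34:7050  35:4766  36:11597  37:14737  38:14752  39:5544
  40:9035  41:15580  42:2127  43:15547  44:901  45:15028  46:4405  47:5238
  48:10687  49:12395  50:11833  51:14282  52:13581  53:13036  54:13404  55:17853
  56:855  57:12234  58:2054  59:15005  60:3008  61:13014  62:6619  63:17507
  64:3191  65:11675  66:6242  67:7841  68:3772  69:14272  70:13752  71:4741
  72:3073  73:2951  74:15779  75:4095  76:10539  77:4184  78:14388  79:15349
  80:11448  81:11914  82:7526  83:207  84:12573  85:1628  86:806  87:7701
  88:6166  89:5560  90:12342  91:10949  92:15076  93:14326  94:9248  95:13728
  96:8732  97:1068  98:10382  99:8659  100:526  101:12489  102:6645  103:2740
  104:6855  105:17052  106:2020  107:1264  108:10611  109:10114  110:2500  111:10959
  112:14905  113:4718  114:1676  115:10727  116:11711  117:9207  118:1897  119:1577
  120:7049  121:10154  122:1816  123:8333  124:2520  125:10617  126:13592  127:7477
  128:13577  129:16685  130:10086  131:10140  132:5636  133:14623
Giant step factor: 12515^(-134) ≡ 17459 (mod 17903).
Scan 14765·17459^i mod 17903 for i = 0, 1, …:
  i=0: 14765   i=1: 14741   i=2: 7494   i=3: 2622
  i=4: 17430   i=5: 13079   i=6: 11399   i=7: 5393
  i=8: 4510   i=9: 2696     …   i=39: 6224
  i=40: 11509
Match at i=40, j=24: x = 40·134 + 24 = 5384.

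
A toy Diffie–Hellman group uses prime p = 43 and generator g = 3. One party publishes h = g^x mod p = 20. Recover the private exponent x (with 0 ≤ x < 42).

Baby-step giant-step with m = ceil(sqrt(42)) = 7.
Baby table (3^j mod 43 for j=0..6):
  0:1  1:3  2:9  3:27  4:38  5:28  6:41
Giant step factor: 3^(-7) ≡ 7 (mod 43).
Scan 20·7^i mod 43 for i = 0, 1, …:
  i=0: 20   i=1: 11   i=2: 34   i=3: 23
  i=4: 32   i=5: 9
Match at i=5, j=2: x = 5·7 + 2 = 37.

37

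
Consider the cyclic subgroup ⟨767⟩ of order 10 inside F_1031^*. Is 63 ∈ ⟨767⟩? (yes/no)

no

⟨767⟩ has order 10; its elements mod 1031 are {1, 264, 371, 412, 513, 518, 619, 660, 767, 1030}.
63 is not in this set.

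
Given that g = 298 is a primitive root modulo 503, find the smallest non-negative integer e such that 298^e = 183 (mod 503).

304

Baby-step giant-step with m = ceil(sqrt(502)) = 23.
Baby table (298^j mod 503 for j=0..22):
  0:1  1:298  2:276  3:259  4:223  5:58  6:182  7:415
  8:435  9:359  10:346  11:496  12:429  13:80  14:199  15:451
  16:97  17:235  18:113  19:476  20:2  21:93  22:49
Giant step factor: 298^(-23) ≡ 436 (mod 503).
Scan 183·436^i mod 503 for i = 0, 1, …:
  i=0: 183   i=1: 314   i=2: 88   i=3: 140
  i=4: 177   i=5: 213   i=6: 316   i=7: 457
  i=8: 64   i=9: 239   i=10: 83   i=11: 475
  i=12: 367   i=13: 58
Match at i=13, j=5: e = 13·23 + 5 = 304.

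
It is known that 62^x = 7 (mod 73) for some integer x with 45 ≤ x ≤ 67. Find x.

Compute 62^45 mod 73 = 22, then multiply by 62 repeatedly:
  62^45=22  62^46=50  62^47=34  62^48=64  62^49=26
  62^50=6  62^51=7
Found 7 at exponent 51.

51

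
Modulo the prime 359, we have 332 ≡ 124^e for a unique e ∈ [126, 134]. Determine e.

133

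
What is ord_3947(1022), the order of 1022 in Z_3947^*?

1973

The order of 1022 must divide p − 1 = 3946 = 2 · 1973.
Divisors: 1, 2, 1973, 3946.
Check each in increasing order: 1022^1 ≡ 1022;  1022^2 ≡ 2476;  1022^1973 ≡ 1.
Smallest exponent giving 1 is 1973.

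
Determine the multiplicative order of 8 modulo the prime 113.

The order of 8 must divide p − 1 = 112 = 2^4 · 7.
Divisors: 1, 2, 4, 7, 8, 14, 16, 28, 56, 112.
Check each in increasing order: 8^1 ≡ 8;  8^2 ≡ 64;  8^4 ≡ 28;  8^7 ≡ 98;  8^8 ≡ 106;  8^14 ≡ 112;  8^16 ≡ 49;  8^28 ≡ 1.
Smallest exponent giving 1 is 28.

28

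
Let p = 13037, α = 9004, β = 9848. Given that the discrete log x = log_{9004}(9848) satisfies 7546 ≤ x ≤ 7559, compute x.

7550

Compute 9004^7546 mod 13037 = 1477, then multiply by 9004 repeatedly:
  9004^7546=1477  9004^7547=1168  9004^7548=8850  9004^7549=3256  9004^7550=9848
Found 9848 at exponent 7550.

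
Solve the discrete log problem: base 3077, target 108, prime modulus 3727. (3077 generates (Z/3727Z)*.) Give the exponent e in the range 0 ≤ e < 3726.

2707

Baby-step giant-step with m = ceil(sqrt(3726)) = 62.
Baby table (3077^j mod 3727 for j=0..61):
  0:1  1:3077  2:1349  3:2722  4:1025  5:883  6:8  7:2254
  8:3338  9:3141  10:746  11:3337  12:64  13:3124  14:615  15:2766
  16:2241  17:607  18:512  19:2630  20:1193  21:3493  22:3020  23:1129
  24:369  25:2405  26:2090  27:1855  28:1798  29:1578  30:2952  31:605
  32:1812  33:3659  34:3203  35:1443  36:1254  37:1113  38:3315  39:3183
  40:3262  41:363  42:2578  43:1450  44:431  45:3102  46:7  47:2904
  48:1989  49:419  50:3448  51:2454  52:56  53:870  54:1004  55:3352
  56:1495  57:997  58:448  59:3233  60:578  61:727
Giant step factor: 3077^(-62) ≡ 3483 (mod 3727).
Scan 108·3483^i mod 3727 for i = 0, 1, …:
  i=0: 108   i=1: 3464   i=2: 813   i=3: 2886
  i=4: 219   i=5: 2469   i=6: 1338   i=7: 1504
  i=8: 1997   i=9: 969     …   i=42: 3252
  i=43: 363
Match at i=43, j=41: e = 43·62 + 41 = 2707.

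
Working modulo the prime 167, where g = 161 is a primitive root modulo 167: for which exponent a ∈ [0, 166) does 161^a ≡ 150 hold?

58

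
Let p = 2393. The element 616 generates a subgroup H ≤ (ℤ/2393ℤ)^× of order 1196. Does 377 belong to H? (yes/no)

377 ∈ ⟨616⟩ iff 377^1196 ≡ 1 (mod 2393), since |⟨616⟩| = 1196.
377^1196 mod 2393 = 2392.
Since 2392 ≠ 1, 377 does not lie in the subgroup.

no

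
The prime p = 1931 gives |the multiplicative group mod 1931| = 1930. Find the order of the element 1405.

The order of 1405 must divide p − 1 = 1930 = 2 · 5 · 193.
Divisors: 1, 2, 5, 10, 193, 386, 965, 1930.
Check each in increasing order: 1405^1 ≡ 1405;  1405^2 ≡ 543;  1405^5 ≡ 1553;  1405^10 ≡ 1921;  1405^193 ≡ 1817;  1405^386 ≡ 1410;  1405^965 ≡ 1.
Smallest exponent giving 1 is 965.

965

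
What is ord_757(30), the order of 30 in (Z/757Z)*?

The order of 30 must divide p − 1 = 756 = 2^2 · 3^3 · 7.
Divisors: 1, 2, 3, 4, 6, 7, 9, 12, 14, 18, 21, 27, 28, 36, 42, 54, 63, 84, 108, 126, 189, 252, 378, 756.
Check each in increasing order: 30^1 ≡ 30;  30^2 ≡ 143;  30^3 ≡ 505;  30^4 ≡ 10;  30^6 ≡ 673;  30^7 ≡ 508;  30^9 ≡ 729;  30^12 ≡ 243;  30^14 ≡ 684;  30^18 ≡ 27;  30^21 ≡ 9;  30^27 ≡ 1.
Smallest exponent giving 1 is 27.

27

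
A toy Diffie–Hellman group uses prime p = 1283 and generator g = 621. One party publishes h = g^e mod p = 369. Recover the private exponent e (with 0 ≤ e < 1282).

395

Baby-step giant-step with m = ceil(sqrt(1282)) = 36.
Baby table (621^j mod 1283 for j=0..35):
  0:1  1:621  2:741  3:847  4:1240  5:240  6:212  7:786
  8:566  9:1227  10:1148  11:843  12:39  13:1125  14:673  15:958
  16:889  17:379  18:570  19:1145  20:263  21:382  22:1150  23:802
  24:238  25:253  26:587  27:155  28:30  29:668  30:419  31:1033
  32:1276  33:785  34:1228  35:486
Giant step factor: 621^(-36) ≡ 341 (mod 1283).
Scan 369·341^i mod 1283 for i = 0, 1, …:
  i=0: 369   i=1: 95   i=2: 320   i=3: 65
  i=4: 354   i=5: 112   i=6: 985   i=7: 1022
  i=8: 809   i=9: 24   i=10: 486
Match at i=10, j=35: e = 10·36 + 35 = 395.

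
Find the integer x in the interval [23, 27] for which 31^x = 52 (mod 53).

26

Compute 31^23 mod 53 = 21, then multiply by 31 repeatedly:
  31^23=21  31^24=15  31^25=41  31^26=52
Found 52 at exponent 26.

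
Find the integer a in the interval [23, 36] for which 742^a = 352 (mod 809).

Compute 742^23 mod 809 = 279, then multiply by 742 repeatedly:
  742^23=279  742^24=723  742^25=99  742^26=648  742^27=270
  742^28=517  742^29=148  742^30=601  742^31=183  742^32=683
  742^33=352
Found 352 at exponent 33.

33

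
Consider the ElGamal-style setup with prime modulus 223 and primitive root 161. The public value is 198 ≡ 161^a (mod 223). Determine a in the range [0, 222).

121

Baby-step giant-step with m = ceil(sqrt(222)) = 15.
Baby table (161^j mod 223 for j=0..14):
  0:1  1:161  2:53  3:59  4:133  5:5  6:136  7:42
  8:72  9:219  10:25  11:11  12:210  13:137  14:203
Giant step factor: 161^(-15) ≡ 157 (mod 223).
Scan 198·157^i mod 223 for i = 0, 1, …:
  i=0: 198   i=1: 89   i=2: 147   i=3: 110
  i=4: 99   i=5: 156   i=6: 185   i=7: 55
  i=8: 161
Match at i=8, j=1: a = 8·15 + 1 = 121.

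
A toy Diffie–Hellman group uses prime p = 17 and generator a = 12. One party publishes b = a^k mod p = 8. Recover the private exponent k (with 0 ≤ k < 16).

2

Successive powers of 12 modulo 17:
  12^0=1  12^1=12  12^2=8
So 12^2 ≡ 8 (mod 17), giving k = 2.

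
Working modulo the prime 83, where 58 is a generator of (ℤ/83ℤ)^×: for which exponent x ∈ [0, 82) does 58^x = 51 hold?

54

Baby-step giant-step with m = ceil(sqrt(82)) = 10.
Baby table (58^j mod 83 for j=0..9):
  0:1  1:58  2:44  3:62  4:27  5:72  6:26  7:14
  8:65  9:35
Giant step factor: 58^(-10) ≡ 59 (mod 83).
Scan 51·59^i mod 83 for i = 0, 1, …:
  i=0: 51   i=1: 21   i=2: 77   i=3: 61
  i=4: 30   i=5: 27
Match at i=5, j=4: x = 5·10 + 4 = 54.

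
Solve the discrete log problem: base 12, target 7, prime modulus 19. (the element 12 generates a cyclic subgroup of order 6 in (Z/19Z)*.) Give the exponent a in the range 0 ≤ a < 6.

4

Successive powers of 12 modulo 19:
  12^0=1  12^1=12  12^2=11  12^3=18  12^4=7
So 12^4 ≡ 7 (mod 19), giving a = 4.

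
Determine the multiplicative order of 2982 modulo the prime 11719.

The order of 2982 must divide p − 1 = 11718 = 2 · 3^3 · 7 · 31.
Divisors: 1, 2, 3, 6, 7, 9, 14, 18, 21, 27, 31, 42, 54, 62, 63, 93, 126, 186, 189, 217, 279, 378, 434, 558, 651, 837, 1302, 1674, 1953, 3906, 5859, 11718.
Check each in increasing order: 2982^1 ≡ 2982;  2982^2 ≡ 9322;  2982^3 ≡ 736;  2982^6 ≡ 2622;  2982^7 ≡ 2231;  2982^9 ≡ 7876;  2982^14 ≡ 8505;  2982^18 ≡ 2709;  2982^21 ≡ 1594;  2982^27 ≡ 7504;  2982^31 ≡ 5168;  2982^42 ≡ 9532;  2982^54 ≡ 221;  2982^62 ≡ 623;  2982^63 ≡ 6184;  2982^93 ≡ 8658;  2982^126 ≡ 2759;  2982^186 ≡ 6240;  2982^189 ≡ 10511;  2982^217 ≡ 9351;  2982^279 ≡ 1330;  2982^378 ≡ 6108;  2982^434 ≡ 5742;  2982^558 ≡ 11050;  2982^651 ≡ 8703;  2982^837 ≡ 874;  2982^1302 ≡ 2312;  2982^1674 ≡ 2141;  2982^1953 ≡ 11532;  2982^3906 ≡ 11531;  2982^5859 ≡ 11718;  2982^11718 ≡ 1.
Smallest exponent giving 1 is 11718.

11718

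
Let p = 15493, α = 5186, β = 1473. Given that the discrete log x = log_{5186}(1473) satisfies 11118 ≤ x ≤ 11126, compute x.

Compute 5186^11118 mod 15493 = 1473, then multiply by 5186 repeatedly:
  5186^11118=1473
Found 1473 at exponent 11118.

11118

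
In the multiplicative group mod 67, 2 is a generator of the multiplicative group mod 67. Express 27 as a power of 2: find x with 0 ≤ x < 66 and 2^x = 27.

Baby-step giant-step with m = ceil(sqrt(66)) = 9.
Baby table (2^j mod 67 for j=0..8):
  0:1  1:2  2:4  3:8  4:16  5:32  6:64  7:61
  8:55
Giant step factor: 2^(-9) ≡ 53 (mod 67).
Scan 27·53^i mod 67 for i = 0, 1, …:
  i=0: 27   i=1: 24   i=2: 66   i=3: 14
  i=4: 5   i=5: 64
Match at i=5, j=6: x = 5·9 + 6 = 51.

51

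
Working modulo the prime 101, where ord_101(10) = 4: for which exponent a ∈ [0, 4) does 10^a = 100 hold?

Successive powers of 10 modulo 101:
  10^0=1  10^1=10  10^2=100
So 10^2 ≡ 100 (mod 101), giving a = 2.

2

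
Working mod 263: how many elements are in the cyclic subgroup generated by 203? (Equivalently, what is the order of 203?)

131

The order of 203 must divide p − 1 = 262 = 2 · 131.
Divisors: 1, 2, 131, 262.
Check each in increasing order: 203^1 ≡ 203;  203^2 ≡ 181;  203^131 ≡ 1.
Smallest exponent giving 1 is 131.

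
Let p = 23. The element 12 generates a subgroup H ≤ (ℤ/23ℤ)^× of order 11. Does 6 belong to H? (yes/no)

yes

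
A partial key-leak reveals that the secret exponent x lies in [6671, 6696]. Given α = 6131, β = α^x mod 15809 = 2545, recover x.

6694

Compute 6131^6671 mod 15809 = 8990, then multiply by 6131 repeatedly:
  6131^6671=8990  6131^6672=7516  6131^6673=13170  6131^6674=8707  6131^6675=11433
  6131^6676=14426  6131^6677=10260  6131^6678=49  6131^6679=48  6131^6680=9726
  6131^6681=14367  6131^6682=12138  6131^6683=5115  6131^6684=10818  6131^6685=6403
  6131^6686=3046  6131^6687=4597  6131^6688=12569  6131^6689=7473  6131^6690=2481
  6131^6691=2753  6131^6692=10440  6131^6693=12808  6131^6694=2545
Found 2545 at exponent 6694.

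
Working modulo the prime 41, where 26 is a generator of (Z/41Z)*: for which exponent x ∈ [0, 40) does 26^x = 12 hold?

11

Successive powers of 26 modulo 41:
  26^0=1  26^1=26  26^2=20  26^3=28  26^4=31  26^5=27
  26^6=5  26^7=7  26^8=18  26^9=17  26^10=32  26^11=12
So 26^11 ≡ 12 (mod 41), giving x = 11.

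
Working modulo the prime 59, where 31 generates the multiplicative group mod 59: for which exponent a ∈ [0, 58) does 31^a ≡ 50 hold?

Successive powers of 31 modulo 59:
  31^0=1  31^1=31  31^2=17  31^3=55  31^4=53  31^5=50
So 31^5 ≡ 50 (mod 59), giving a = 5.

5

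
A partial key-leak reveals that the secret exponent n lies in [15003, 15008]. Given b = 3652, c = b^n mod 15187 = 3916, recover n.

15006

Compute 3652^15003 mod 15187 = 4320, then multiply by 3652 repeatedly:
  3652^15003=4320  3652^15004=12534  3652^15005=550  3652^15006=3916
Found 3916 at exponent 15006.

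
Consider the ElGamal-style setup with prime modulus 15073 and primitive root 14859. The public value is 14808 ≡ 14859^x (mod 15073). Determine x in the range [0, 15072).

5498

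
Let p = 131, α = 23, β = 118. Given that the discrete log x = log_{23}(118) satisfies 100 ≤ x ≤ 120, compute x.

Compute 23^100 mod 131 = 39, then multiply by 23 repeatedly:
  23^100=39  23^101=111  23^102=64  23^103=31  23^104=58
  23^105=24  23^106=28  23^107=120  23^108=9  23^109=76
  23^110=45  23^111=118
Found 118 at exponent 111.

111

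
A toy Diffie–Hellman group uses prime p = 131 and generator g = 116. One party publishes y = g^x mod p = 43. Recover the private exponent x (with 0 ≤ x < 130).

Baby-step giant-step with m = ceil(sqrt(130)) = 12.
Baby table (116^j mod 131 for j=0..11):
  0:1  1:116  2:94  3:31  4:59  5:32  6:44  7:126
  8:75  9:54  10:107  11:98
Giant step factor: 116^(-12) ≡ 9 (mod 131).
Scan 43·9^i mod 131 for i = 0, 1, …:
  i=0: 43   i=1: 125   i=2: 77   i=3: 38
  i=4: 80   i=5: 65   i=6: 61   i=7: 25
  i=8: 94
Match at i=8, j=2: x = 8·12 + 2 = 98.

98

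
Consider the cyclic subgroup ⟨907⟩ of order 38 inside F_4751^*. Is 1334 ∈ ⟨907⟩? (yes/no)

yes

1334 ∈ ⟨907⟩ iff 1334^38 ≡ 1 (mod 4751), since |⟨907⟩| = 38.
1334^38 mod 4751 = 1.
Since 1 = 1, 1334 lies in the subgroup.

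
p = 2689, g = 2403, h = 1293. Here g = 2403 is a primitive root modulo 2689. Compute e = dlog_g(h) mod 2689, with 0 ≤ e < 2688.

343

Baby-step giant-step with m = ceil(sqrt(2688)) = 52.
Baby table (2403^j mod 2689 for j=0..51):
  0:1  1:2403  2:1126  3:644  4:1357  5:1803  6:630  7:2672
  8:2173  9:2370  10:2497  11:1132  12:1617  13:46  14:289  15:705
  16:45  17:575  18:2268  19:2090  20:1907  21:465  22:1460  23:1924
  24:981  25:1779  26:2116  27:2538  28:162  29:2070  30:2249  31:2146
  32:2025  33:1674  34:2567  35:2624  36:2456  37:2102  38:1164  39:532
  40:1121  41:2074  42:1105  43:1272  44:1912  45:1724  46:1712  47:2455
  48:2388  49:38  50:2577  51:2453
Giant step factor: 2403^(-52) ≡ 1409 (mod 2689).
Scan 1293·1409^i mod 2689 for i = 0, 1, …:
  i=0: 1293   i=1: 1384   i=2: 531   i=3: 637
  i=4: 2096   i=5: 742   i=6: 2146
Match at i=6, j=31: e = 6·52 + 31 = 343.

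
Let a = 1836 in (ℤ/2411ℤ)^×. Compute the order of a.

The order of 1836 must divide p − 1 = 2410 = 2 · 5 · 241.
Divisors: 1, 2, 5, 10, 241, 482, 1205, 2410.
Check each in increasing order: 1836^1 ≡ 1836;  1836^2 ≡ 318;  1836^5 ≡ 2198;  1836^10 ≡ 1971;  1836^241 ≡ 2410;  1836^482 ≡ 1.
Smallest exponent giving 1 is 482.

482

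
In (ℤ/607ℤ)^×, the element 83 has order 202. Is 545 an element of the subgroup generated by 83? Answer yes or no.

no

545 ∈ ⟨83⟩ iff 545^202 ≡ 1 (mod 607), since |⟨83⟩| = 202.
545^202 mod 607 = 210.
Since 210 ≠ 1, 545 does not lie in the subgroup.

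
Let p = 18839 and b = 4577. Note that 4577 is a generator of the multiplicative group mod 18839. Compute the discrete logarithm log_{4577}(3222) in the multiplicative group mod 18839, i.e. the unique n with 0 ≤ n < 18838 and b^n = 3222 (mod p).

3468

Baby-step giant-step with m = ceil(sqrt(18838)) = 138.
Baby table (4577^j mod 18839 for j=0..137):
  0:1  1:4577  2:18800  3:9887  4:1521  5:10026  6:16037  7:4605
  8:15083  9:8795  10:14611  11:14936  12:14180  13:1505  14:12150  15:16661
  16:15964  17:9586  18:17930  19:2926  20:16612  21:17759  22:11497  23:4442
  24:3753  25:15152  26:4345  27:11920  28:96  29:6095  30:15095  31:7202
  32:14143  33:1707  34:13593  35:8783  36:16204  37:15404  38:8570  39:2092
  40:4872  41:12607  42:17221  43:16980  44:6585  45:15984  46:6931  47:17150
  48:12276  49:9354  50:11050  51:11974  52:2347  53:3989  54:2662  55:13980
  56:9216  57:1111  58:17356  59:13188  60:1320  61:13160  62:5037  63:14252
  64:10786  65:9342  66:12643  67:12442  68:15576  69:4576  70:14223  71:9926
  72:10473  73:8505  74:6011  75:7407  76:10478  77:12551  78:5816  79:325
  80:18083  81:6164  82:10645  83:4511  84:18142  85:12461  86:8344  87:3835
  88:13686  89:1147  90:12577  91:11784  92:18150  93:11399  94:8032  95:7575
  96:7015  97:5999  98:9000  99:10946  100:6941  101:6403  102:11886  103:14029
  104:7421  105:18039  106:12005  107:12361  108:2780  109:7735  110:4614  111:18598
  112:8444  113:9399  114:9786  115:10219  116:13965  117:15917  118:1696  119:924
  120:9212  121:1642  122:17512  123:11318  124:14075  125:10734  126:16245  127:14671
  128:6971  129:11840  130:10716  131:9215  132:15373  133:17395  134:3301  135:18638
  136:3134  137:7839
Giant step factor: 4577^(-138) ≡ 11262 (mod 18839).
Scan 3222·11262^i mod 18839 for i = 0, 1, …:
  i=0: 3222   i=1: 2250   i=2: 1045   i=3: 13254
  i=4: 5151   i=5: 5281   i=6: 18738   i=7: 11717
  i=8: 8498   i=9: 2356     …   i=24: 9851
  i=25: 17930
Match at i=25, j=18: n = 25·138 + 18 = 3468.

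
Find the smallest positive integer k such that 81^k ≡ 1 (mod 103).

17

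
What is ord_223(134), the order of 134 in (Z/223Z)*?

The order of 134 must divide p − 1 = 222 = 2 · 3 · 37.
Divisors: 1, 2, 3, 6, 37, 74, 111, 222.
Check each in increasing order: 134^1 ≡ 134;  134^2 ≡ 116;  134^3 ≡ 157;  134^6 ≡ 119;  134^37 ≡ 184;  134^74 ≡ 183;  134^111 ≡ 222;  134^222 ≡ 1.
Smallest exponent giving 1 is 222.

222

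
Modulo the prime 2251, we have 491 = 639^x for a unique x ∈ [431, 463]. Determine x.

434

Compute 639^431 mod 2251 = 604, then multiply by 639 repeatedly:
  639^431=604  639^432=1035  639^433=1822  639^434=491
Found 491 at exponent 434.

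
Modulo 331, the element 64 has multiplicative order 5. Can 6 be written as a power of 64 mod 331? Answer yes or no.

no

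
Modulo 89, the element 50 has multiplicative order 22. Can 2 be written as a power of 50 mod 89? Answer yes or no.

yes

2 ∈ ⟨50⟩ iff 2^22 ≡ 1 (mod 89), since |⟨50⟩| = 22.
2^22 mod 89 = 1.
Since 1 = 1, 2 lies in the subgroup.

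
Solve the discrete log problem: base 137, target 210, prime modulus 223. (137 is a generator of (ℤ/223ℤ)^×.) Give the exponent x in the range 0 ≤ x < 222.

18

Successive powers of 137 modulo 223:
  137^0=1  137^1=137  137^2=37  137^3=163  137^4=31  137^5=10
  137^6=32  137^7=147  137^8=69  137^9=87  137^10=100  137^11=97
  137^12=132  137^13=21  137^14=201  137^15=108  137^16=78  137^17=205
  137^18=210
So 137^18 ≡ 210 (mod 223), giving x = 18.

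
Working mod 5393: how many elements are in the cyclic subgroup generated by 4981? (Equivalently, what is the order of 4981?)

5392

The order of 4981 must divide p − 1 = 5392 = 2^4 · 337.
Divisors: 1, 2, 4, 8, 16, 337, 674, 1348, 2696, 5392.
Check each in increasing order: 4981^1 ≡ 4981;  4981^2 ≡ 2561;  4981^4 ≡ 833;  4981^8 ≡ 3585;  4981^16 ≡ 706;  4981^337 ≡ 2649;  4981^674 ≡ 908;  4981^1348 ≡ 4728;  4981^2696 ≡ 5392;  4981^5392 ≡ 1.
Smallest exponent giving 1 is 5392.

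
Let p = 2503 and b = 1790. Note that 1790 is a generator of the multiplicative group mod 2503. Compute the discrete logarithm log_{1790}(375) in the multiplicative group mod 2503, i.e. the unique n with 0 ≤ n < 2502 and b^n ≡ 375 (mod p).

Baby-step giant-step with m = ceil(sqrt(2502)) = 51.
Baby table (1790^j mod 2503 for j=0..50):
  0:1  1:1790  2:260  3:2345  4:19  5:1471  6:2437  7:2004
  8:361  9:416  10:1249  11:531  12:1853  13:395  14:1204  15:77
  16:165  17:2499  18:349  19:1463  20:632  21:2427  22:1625  23:264
  24:1996  25:1059  26:839  27:10  28:379  29:97  30:923  31:190
  32:2195  33:1843  34:16  35:1107  36:1657  37:2478  38:304  39:1009
  40:1447  41:2028  42:770  43:1650  44:2463  45:987  46:2115  47:1314
  48:1743  49:1232  50:137
Giant step factor: 1790^(-51) ≡ 2151 (mod 2503).
Scan 375·2151^i mod 2503 for i = 0, 1, …:
  i=0: 375   i=1: 659   i=2: 811   i=3: 2373
  i=4: 706   i=5: 1788   i=6: 1380   i=7: 2325
  i=8: 81   i=9: 1524     …   i=14: 1900
  i=15: 2004
Match at i=15, j=7: n = 15·51 + 7 = 772.

772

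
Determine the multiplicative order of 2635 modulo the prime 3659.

3658

The order of 2635 must divide p − 1 = 3658 = 2 · 31 · 59.
Divisors: 1, 2, 31, 59, 62, 118, 1829, 3658.
Check each in increasing order: 2635^1 ≡ 2635;  2635^2 ≡ 2102;  2635^31 ≡ 452;  2635^59 ≡ 2343;  2635^62 ≡ 3059;  2635^118 ≡ 1149;  2635^1829 ≡ 3658;  2635^3658 ≡ 1.
Smallest exponent giving 1 is 3658.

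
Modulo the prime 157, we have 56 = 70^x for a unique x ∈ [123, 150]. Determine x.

138

Compute 70^123 mod 157 = 23, then multiply by 70 repeatedly:
  70^123=23  70^124=40  70^125=131  70^126=64  70^127=84
  70^128=71  70^129=103  70^130=145  70^131=102  70^132=75
  70^133=69  70^134=120  70^135=79  70^136=35  70^137=95
  70^138=56
Found 56 at exponent 138.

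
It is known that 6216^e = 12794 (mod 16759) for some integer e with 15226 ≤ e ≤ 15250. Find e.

15242

Compute 6216^15226 mod 16759 = 10777, then multiply by 6216 repeatedly:
  6216^15226=10777  6216^15227=4109  6216^15228=828  6216^15229=1835  6216^15230=10240
  6216^15231=1158  6216^15232=8517  6216^15233=16750  6216^15234=11092  6216^15235=1346
  6216^15236=3995  6216^15237=12841  6216^15238=13298  6216^15239=4980  6216^15240=1807
  6216^15241=3782  6216^15242=12794
Found 12794 at exponent 15242.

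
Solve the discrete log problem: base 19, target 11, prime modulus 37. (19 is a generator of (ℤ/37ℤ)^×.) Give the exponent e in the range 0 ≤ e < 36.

Successive powers of 19 modulo 37:
  19^0=1  19^1=19  19^2=28  19^3=14  19^4=7  19^5=22
  19^6=11
So 19^6 ≡ 11 (mod 37), giving e = 6.

6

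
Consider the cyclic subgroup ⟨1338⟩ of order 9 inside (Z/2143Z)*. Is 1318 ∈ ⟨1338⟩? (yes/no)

⟨1338⟩ has order 9; its elements mod 2143 are {1, 349, 839, 1017, 1338, 1363, 1793, 1931, 2084}.
1318 is not in this set.

no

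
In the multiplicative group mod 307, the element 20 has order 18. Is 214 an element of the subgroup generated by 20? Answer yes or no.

yes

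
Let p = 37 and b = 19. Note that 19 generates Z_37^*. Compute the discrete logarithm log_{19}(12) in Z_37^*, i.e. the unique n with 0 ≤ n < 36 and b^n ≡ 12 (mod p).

8

Successive powers of 19 modulo 37:
  19^0=1  19^1=19  19^2=28  19^3=14  19^4=7  19^5=22
  19^6=11  19^7=24  19^8=12
So 19^8 ≡ 12 (mod 37), giving n = 8.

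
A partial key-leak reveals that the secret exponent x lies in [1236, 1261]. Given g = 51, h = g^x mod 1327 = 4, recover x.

1236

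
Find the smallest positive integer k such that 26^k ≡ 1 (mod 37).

The order of 26 must divide p − 1 = 36 = 2^2 · 3^2.
Divisors: 1, 2, 3, 4, 6, 9, 12, 18, 36.
Check each in increasing order: 26^1 ≡ 26;  26^2 ≡ 10;  26^3 ≡ 1.
Smallest exponent giving 1 is 3.

3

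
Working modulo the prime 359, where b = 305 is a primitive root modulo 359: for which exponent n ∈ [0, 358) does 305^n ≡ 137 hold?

3

Baby-step giant-step with m = ceil(sqrt(358)) = 19.
Baby table (305^j mod 359 for j=0..18):
  0:1  1:305  2:44  3:137  4:141  5:284  6:101  7:290
  8:136  9:195  10:240  11:323  12:149  13:211  14:94  15:309
  16:187  17:313  18:330
Giant step factor: 305^(-19) ≡ 58 (mod 359).
Scan 137·58^i mod 359 for i = 0, 1, …:
  i=0: 137
Match at i=0, j=3: n = 0·19 + 3 = 3.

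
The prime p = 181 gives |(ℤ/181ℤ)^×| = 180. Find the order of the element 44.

45

The order of 44 must divide p − 1 = 180 = 2^2 · 3^2 · 5.
Divisors: 1, 2, 3, 4, 5, 6, 9, 10, 12, 15, 18, 20, 30, 36, 45, 60, 90, 180.
Check each in increasing order: 44^1 ≡ 44;  44^2 ≡ 126;  44^3 ≡ 114;  44^4 ≡ 129;  44^5 ≡ 65;  44^6 ≡ 145;  44^9 ≡ 59;  44^10 ≡ 62;  44^12 ≡ 29;  44^15 ≡ 48;  44^18 ≡ 42;  44^20 ≡ 43;  44^30 ≡ 132;  44^36 ≡ 135;  44^45 ≡ 1.
Smallest exponent giving 1 is 45.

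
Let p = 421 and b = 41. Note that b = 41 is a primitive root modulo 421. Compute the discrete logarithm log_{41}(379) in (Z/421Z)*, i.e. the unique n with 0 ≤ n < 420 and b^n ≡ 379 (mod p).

363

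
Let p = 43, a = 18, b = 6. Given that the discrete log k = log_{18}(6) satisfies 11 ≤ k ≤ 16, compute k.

14

Compute 18^11 mod 43 = 5, then multiply by 18 repeatedly:
  18^11=5  18^12=4  18^13=29  18^14=6
Found 6 at exponent 14.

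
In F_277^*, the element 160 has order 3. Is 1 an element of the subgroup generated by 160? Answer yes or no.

yes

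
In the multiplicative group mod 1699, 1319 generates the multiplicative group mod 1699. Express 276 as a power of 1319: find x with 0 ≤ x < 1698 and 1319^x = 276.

761

Baby-step giant-step with m = ceil(sqrt(1698)) = 42.
Baby table (1319^j mod 1699 for j=0..41):
  0:1  1:1319  2:1684  3:603  4:225  5:1149  6:23  7:1454
  8:1354  9:277  10:78  11:942  12:529  13:1161  14:560  15:1274
  16:95  17:1278  18:274  19:1218  20:987  21:419  22:486  23:511
  24:1205  25:830  26:614  27:1142  28:984  29:1559  30:531  31:401
  32:530  33:781  34:545  35:178  36:320  37:728  38:297  39:973
  40:642  41:696
Giant step factor: 1319^(-42) ≡ 485 (mod 1699).
Scan 276·485^i mod 1699 for i = 0, 1, …:
  i=0: 276   i=1: 1338   i=2: 1611   i=3: 1494
  i=4: 816   i=5: 1592   i=6: 774   i=7: 1610
  i=8: 1009   i=9: 53     …   i=17: 717
  i=18: 1149
Match at i=18, j=5: x = 18·42 + 5 = 761.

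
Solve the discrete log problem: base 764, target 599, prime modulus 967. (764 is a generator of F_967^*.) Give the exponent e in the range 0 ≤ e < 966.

590

Baby-step giant-step with m = ceil(sqrt(966)) = 32.
Baby table (764^j mod 967 for j=0..31):
  0:1  1:764  2:595  3:90  4:103  5:365  6:364  7:567
  8:939  9:849  10:746  11:381  12:17  13:417  14:445  15:563
  16:784  17:403  18:386  19:936  20:491  21:895  22:111  23:675
  24:289  25:320  26:796  27:868  28:757  29:82  30:760  31:440
Giant step factor: 764^(-32) ≡ 584 (mod 967).
Scan 599·584^i mod 967 for i = 0, 1, …:
  i=0: 599   i=1: 729   i=2: 256   i=3: 586
  i=4: 873   i=5: 223   i=6: 654   i=7: 938
  i=8: 470   i=9: 819     …   i=17: 168
  i=18: 445
Match at i=18, j=14: e = 18·32 + 14 = 590.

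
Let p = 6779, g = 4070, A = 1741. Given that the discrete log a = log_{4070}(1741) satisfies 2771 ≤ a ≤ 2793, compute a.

Compute 4070^2771 mod 6779 = 2395, then multiply by 4070 repeatedly:
  4070^2771=2395  4070^2772=6227  4070^2773=3988  4070^2774=2234  4070^2775=1741
Found 1741 at exponent 2775.

2775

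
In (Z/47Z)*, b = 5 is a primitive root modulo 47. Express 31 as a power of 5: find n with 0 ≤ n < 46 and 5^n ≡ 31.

3

Successive powers of 5 modulo 47:
  5^0=1  5^1=5  5^2=25  5^3=31
So 5^3 ≡ 31 (mod 47), giving n = 3.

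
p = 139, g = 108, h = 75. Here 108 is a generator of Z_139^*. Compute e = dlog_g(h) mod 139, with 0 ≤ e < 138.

111

Baby-step giant-step with m = ceil(sqrt(138)) = 12.
Baby table (108^j mod 139 for j=0..11):
  0:1  1:108  2:127  3:94  4:5  5:123  6:79  7:53
  8:25  9:59  10:117  11:126
Giant step factor: 108^(-12) ≡ 129 (mod 139).
Scan 75·129^i mod 139 for i = 0, 1, …:
  i=0: 75   i=1: 84   i=2: 133   i=3: 60
  i=4: 95   i=5: 23   i=6: 48   i=7: 76
  i=8: 74   i=9: 94
Match at i=9, j=3: e = 9·12 + 3 = 111.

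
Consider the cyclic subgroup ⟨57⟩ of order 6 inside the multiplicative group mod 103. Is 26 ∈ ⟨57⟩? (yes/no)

no

26 ∈ ⟨57⟩ iff 26^6 ≡ 1 (mod 103), since |⟨57⟩| = 6.
26^6 mod 103 = 30.
Since 30 ≠ 1, 26 does not lie in the subgroup.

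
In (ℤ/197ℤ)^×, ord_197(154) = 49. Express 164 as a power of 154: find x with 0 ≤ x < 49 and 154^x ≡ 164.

Successive powers of 154 modulo 197:
  154^0=1  154^1=154  154^2=76  154^3=81  154^4=63  154^5=49
  154^6=60  154^7=178  154^8=29  154^9=132  154^10=37  154^11=182
  154^12=54  154^13=42  154^14=164
So 154^14 ≡ 164 (mod 197), giving x = 14.

14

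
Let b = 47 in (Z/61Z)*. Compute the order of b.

3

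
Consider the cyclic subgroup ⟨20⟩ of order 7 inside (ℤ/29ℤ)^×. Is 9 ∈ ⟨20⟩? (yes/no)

no

9 ∈ ⟨20⟩ iff 9^7 ≡ 1 (mod 29), since |⟨20⟩| = 7.
9^7 mod 29 = 28.
Since 28 ≠ 1, 9 does not lie in the subgroup.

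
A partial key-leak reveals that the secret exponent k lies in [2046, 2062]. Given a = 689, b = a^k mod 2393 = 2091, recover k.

Compute 689^2046 mod 2393 = 968, then multiply by 689 repeatedly:
  689^2046=968  689^2047=1698  689^2048=2138  689^2049=1387  689^2050=836
  689^2051=1684  689^2052=2064  689^2053=654  689^2054=722  689^2055=2107
  689^2056=1565  689^2057=1435  689^2058=406  689^2059=2146  689^2060=2113
  689^2061=913  689^2062=2091
Found 2091 at exponent 2062.

2062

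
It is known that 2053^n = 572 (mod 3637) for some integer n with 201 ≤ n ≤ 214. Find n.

203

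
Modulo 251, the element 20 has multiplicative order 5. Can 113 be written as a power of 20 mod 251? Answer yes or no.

yes

113 ∈ ⟨20⟩ iff 113^5 ≡ 1 (mod 251), since |⟨20⟩| = 5.
113^5 mod 251 = 1.
Since 1 = 1, 113 lies in the subgroup.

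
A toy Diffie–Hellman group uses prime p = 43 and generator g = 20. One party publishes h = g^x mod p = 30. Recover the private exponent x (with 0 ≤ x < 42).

23

Baby-step giant-step with m = ceil(sqrt(42)) = 7.
Baby table (20^j mod 43 for j=0..6):
  0:1  1:20  2:13  3:2  4:40  5:26  6:4
Giant step factor: 20^(-7) ≡ 7 (mod 43).
Scan 30·7^i mod 43 for i = 0, 1, …:
  i=0: 30   i=1: 38   i=2: 8   i=3: 13
Match at i=3, j=2: x = 3·7 + 2 = 23.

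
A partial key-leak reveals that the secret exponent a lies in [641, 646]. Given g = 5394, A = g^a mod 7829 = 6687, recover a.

643

Compute 5394^641 mod 7829 = 1447, then multiply by 5394 repeatedly:
  5394^641=1447  5394^642=7434  5394^643=6687
Found 6687 at exponent 643.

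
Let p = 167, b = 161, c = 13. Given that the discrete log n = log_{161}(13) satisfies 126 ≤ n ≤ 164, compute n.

Compute 161^126 mod 167 = 7, then multiply by 161 repeatedly:
  161^126=7  161^127=125  161^128=85  161^129=158  161^130=54
  161^131=10  161^132=107  161^133=26  161^134=11  161^135=101
  161^136=62  161^137=129  161^138=61  161^139=135  161^140=25
  161^141=17  161^142=65  161^143=111  161^144=2  161^145=155
  161^146=72  161^147=69  161^148=87  161^149=146  161^150=126
  161^151=79  161^152=27  161^153=5  161^154=137  161^155=13
Found 13 at exponent 155.

155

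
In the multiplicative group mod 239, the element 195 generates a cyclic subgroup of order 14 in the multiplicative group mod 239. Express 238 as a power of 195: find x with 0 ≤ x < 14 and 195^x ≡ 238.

7

Successive powers of 195 modulo 239:
  195^0=1  195^1=195  195^2=24  195^3=139  195^4=98  195^5=229
  195^6=201  195^7=238
So 195^7 ≡ 238 (mod 239), giving x = 7.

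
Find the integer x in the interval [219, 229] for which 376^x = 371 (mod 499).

222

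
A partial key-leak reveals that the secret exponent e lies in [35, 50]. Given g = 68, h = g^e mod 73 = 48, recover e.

Compute 68^35 mod 73 = 44, then multiply by 68 repeatedly:
  68^35=44  68^36=72  68^37=5  68^38=48
Found 48 at exponent 38.

38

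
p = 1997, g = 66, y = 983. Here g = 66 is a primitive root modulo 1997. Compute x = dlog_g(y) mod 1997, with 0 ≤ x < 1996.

656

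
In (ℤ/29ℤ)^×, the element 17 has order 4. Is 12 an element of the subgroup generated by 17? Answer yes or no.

12 ∈ ⟨17⟩ iff 12^4 ≡ 1 (mod 29), since |⟨17⟩| = 4.
12^4 mod 29 = 1.
Since 1 = 1, 12 lies in the subgroup.

yes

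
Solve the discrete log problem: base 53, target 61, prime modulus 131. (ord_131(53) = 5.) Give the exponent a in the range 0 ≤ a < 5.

3

Successive powers of 53 modulo 131:
  53^0=1  53^1=53  53^2=58  53^3=61
So 53^3 ≡ 61 (mod 131), giving a = 3.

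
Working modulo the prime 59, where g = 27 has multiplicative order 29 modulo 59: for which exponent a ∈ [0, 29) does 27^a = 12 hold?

Successive powers of 27 modulo 59:
  27^0=1  27^1=27  27^2=21  27^3=36  27^4=28  27^5=48
  27^6=57  27^7=5  27^8=17  27^9=46  27^10=3  27^11=22
  27^12=4  27^13=49  27^14=25  27^15=26  27^16=53  27^17=15
  27^18=51  27^19=20  27^20=9  27^21=7  27^22=12
So 27^22 ≡ 12 (mod 59), giving a = 22.

22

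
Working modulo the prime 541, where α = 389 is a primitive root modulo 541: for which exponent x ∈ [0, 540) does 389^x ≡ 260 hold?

461

Baby-step giant-step with m = ceil(sqrt(540)) = 24.
Baby table (389^j mod 541 for j=0..23):
  0:1  1:389  2:382  3:364  4:395  5:11  6:492  7:415
  8:217  9:17  10:121  11:2  12:237  13:223  14:187  15:249
  16:22  17:443  18:289  19:434  20:34  21:242  22:4  23:474
Giant step factor: 389^(-24) ≡ 205 (mod 541).
Scan 260·205^i mod 541 for i = 0, 1, …:
  i=0: 260   i=1: 282   i=2: 464   i=3: 445
  i=4: 337   i=5: 378   i=6: 127   i=7: 67
  i=8: 210   i=9: 311     …   i=18: 37
  i=19: 11
Match at i=19, j=5: x = 19·24 + 5 = 461.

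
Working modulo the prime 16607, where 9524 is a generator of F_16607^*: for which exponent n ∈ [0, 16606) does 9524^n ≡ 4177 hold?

Baby-step giant-step with m = ceil(sqrt(16606)) = 129.
Baby table (9524^j mod 16607 for j=0..128):
  0:1  1:9524  2:15749  3:15659  4:5456  5:16248  6:1926  7:9096
  8:8192  9:922  10:12632  11:6060  12:6115  13:15118  14:1142  15:15430
  16:16584  17:13446  18:3127  19:5197  20:7368  21:8257  22:5523  23:6683
  24:10868  25:12008  26:8390  27:10083  28:8818  29:1033  30:6948  31:10464
  32:529  33:6275  34:11114  35:13325  36:13213  37:9373  38:5827  39:12361
  40:15748  41:6135  42:6314  43:589  44:13077  45:9455  46:6266  47:8433
  48:4440  49:5138  50:10090  51:9058  52:11634  53:312  54:15442  55:14623
  56:3150  57:8358  58:4241  59:3060  60:14762  61:15033  62:5345  63:5325
  64:14129  65:14682  66:428  67:7557  68:14737  69:9431  70:10188  71:12418
  72:10585  73:7050  74:2099  75:12655  76:9221  77:2988  78:9921  79:10381
  80:7173  81:11061  82:6763  83:8866  84:9796  85:15585  86:14781  87:13312
  88:5650  89:3920  90:1544  91:7861  92:3808  93:14311  94:4315  95:10342
  96:1091  97:11309  98:10521  99:11973  100:7190  101:6899  102:8784  103:9357
  104:2906  105:9482  106:14309  107:1874  108:12058  109:2987  110:397  111:11239
  112:8121  113:5605  114:7122  115:6940  116:700  117:7393  118:13859  119:680
  120:16197  121:14412  122:3033  123:6719  124:4985  125:14334  126:7476  127:7215
  128:12501
Giant step factor: 9524^(-129) ≡ 15819 (mod 16607).
Scan 4177·15819^i mod 16607 for i = 0, 1, …:
  i=0: 4177   i=1: 13317   i=2: 1828   i=3: 4345
  i=4: 13789   i=5: 11853   i=6: 9577   i=7: 9509
  i=8: 13272   i=9: 4074     …   i=104: 15116
  i=105: 12418
Match at i=105, j=71: n = 105·129 + 71 = 13616.

13616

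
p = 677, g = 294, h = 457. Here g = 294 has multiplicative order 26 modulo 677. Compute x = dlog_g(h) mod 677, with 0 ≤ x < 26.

Successive powers of 294 modulo 677:
  294^0=1  294^1=294  294^2=457
So 294^2 ≡ 457 (mod 677), giving x = 2.

2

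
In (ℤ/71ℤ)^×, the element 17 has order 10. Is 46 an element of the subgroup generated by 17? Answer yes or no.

yes

46 ∈ ⟨17⟩ iff 46^10 ≡ 1 (mod 71), since |⟨17⟩| = 10.
46^10 mod 71 = 1.
Since 1 = 1, 46 lies in the subgroup.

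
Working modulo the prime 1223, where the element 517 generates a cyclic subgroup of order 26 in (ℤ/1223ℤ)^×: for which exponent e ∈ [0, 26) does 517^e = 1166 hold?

8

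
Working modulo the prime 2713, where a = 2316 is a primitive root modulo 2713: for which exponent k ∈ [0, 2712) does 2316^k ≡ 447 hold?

20

Successive powers of 2316 modulo 2713:
  2316^0=1  2316^1=2316  2316^2=255  2316^3=1859  2316^4=2626  2316^5=1983
  2316^6=2232  2316^7=1047  2316^8=2143  2316^9=1111  2316^10=1152  2316^11=1153
  2316^12=756  2316^13=1011  2316^14=157  2316^15=70  2316^16=2053  2316^17=1572
  2316^18=2619  2316^19=2049  2316^20=447
So 2316^20 ≡ 447 (mod 2713), giving k = 20.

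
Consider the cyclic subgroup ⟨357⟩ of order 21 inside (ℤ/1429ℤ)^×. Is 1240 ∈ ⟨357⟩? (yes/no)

⟨357⟩ has order 21; its elements mod 1429 are {1, 16, 202, 256, 268, 357, 374, 405, 621, 664, 756, 764, 792, 1119, 1231, 1238, 1240, 1263, 1362, 1365, 1425}.
1240 is in this set.

yes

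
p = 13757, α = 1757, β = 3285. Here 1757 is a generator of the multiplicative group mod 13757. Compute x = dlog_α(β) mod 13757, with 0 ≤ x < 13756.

12890

Baby-step giant-step with m = ceil(sqrt(13756)) = 118.
Baby table (1757^j mod 13757 for j=0..117):
  0:1  1:1757  2:5481  3:217  4:9830  5:6275  6:5818  7:775
  8:13489  9:10619  10:3091  11:10629  12:6904  13:10411  14:9074  15:12412
  16:3039  17:1807  18:10789  19:12884  20:6923  21:2523  22:3157  23:2778
  24:10968  25:10976  26:11275  27:95  28:1831  29:11686  30:6858  31:12131
  32:4574  33:2430  34:4840  35:2054  36:4544  37:4748  38:5494  39:9301
  40:12298  41:9096  42:9795  43:13565  44:6581  45:6937  46:13364  47:11106
  48:5816  49:11018  50:2527  51:10185  52:10945  53:11836  54:9025  55:8861
  56:9610  57:4931  58:10614  59:8063  60:10738  61:5819  62:2532  63:5213
  64:10836  65:12921  66:3147  67:12722  68:11186  69:8806  70:9274  71:6130
  72:12436  73:3936  74:9538  75:2240  76:1178  77:6196  78:4585  79:8000
  80:10103  81:4441  82:2618  83:4988  84:707  85:4069  86:9350  87:2092
  88:2525  89:6671  90:13740  91:11402  92:3122  93:10068  94:11731  95:3381
  96:11150  97:582  98:4556  99:12075  100:2481  101:11905  102:6445  103:1854
  104:10826  105:9108  106:3365  107:10552  108:9185  109:1084  110:6122  111:12137
  112:1359  113:7802  114:6142  115:6006  116:923  117:12142
Giant step factor: 1757^(-118) ≡ 5483 (mod 13757).
Scan 3285·5483^i mod 13757 for i = 0, 1, …:
  i=0: 3285   i=1: 3742   i=2: 5699   i=3: 5470
  i=4: 1750   i=5: 6621   i=6: 11977   i=7: 7730
  i=8: 12030   i=9: 9432     …   i=108: 1714
  i=109: 1831
Match at i=109, j=28: x = 109·118 + 28 = 12890.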